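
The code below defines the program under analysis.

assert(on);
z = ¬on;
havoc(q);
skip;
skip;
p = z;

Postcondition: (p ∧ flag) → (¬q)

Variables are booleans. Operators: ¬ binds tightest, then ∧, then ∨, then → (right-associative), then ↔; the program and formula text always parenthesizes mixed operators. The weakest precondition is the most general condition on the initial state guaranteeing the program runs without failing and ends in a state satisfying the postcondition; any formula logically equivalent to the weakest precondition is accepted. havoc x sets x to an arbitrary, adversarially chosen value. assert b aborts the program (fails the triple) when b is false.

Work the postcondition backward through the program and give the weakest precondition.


Working backward. After the program, (p ∧ flag) → (¬q) must hold.
Before p := z: (z ∧ flag) → (¬q)
Before skip: (z ∧ flag) → (¬q)
Before skip: (z ∧ flag) → (¬q)
Before havoc q: ¬(z ∧ flag)
Before z := ¬on: ¬((¬on) ∧ flag)
Before assert on: on ∧ (¬((¬on) ∧ flag))
Answer: WP = on ∧ (¬((¬on) ∧ flag))


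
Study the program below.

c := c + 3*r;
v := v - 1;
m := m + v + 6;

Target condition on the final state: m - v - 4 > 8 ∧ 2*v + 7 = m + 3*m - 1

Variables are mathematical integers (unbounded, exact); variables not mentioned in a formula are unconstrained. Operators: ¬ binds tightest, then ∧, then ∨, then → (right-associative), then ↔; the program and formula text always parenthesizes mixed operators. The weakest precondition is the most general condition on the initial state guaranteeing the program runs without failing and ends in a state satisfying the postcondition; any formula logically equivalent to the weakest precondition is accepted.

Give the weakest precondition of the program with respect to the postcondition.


Working backward. After the program, the postcondition m - v - 4 > 8 ∧ 2*v + 7 = m + 3*m - 1 must hold; in canonical form it is m > v + 12 ∧ 2*v = 4*m - 8.
Before m := m + v + 6: m > 6 ∧ 4*m + 2*v = -16
Before v := v - 1: m > 6 ∧ 4*m + 2*v = -14
Before c := c + 3*r: m > 6 ∧ 4*m + 2*v = -14
Answer: WP = m > 6 ∧ 4*m + 2*v = -14


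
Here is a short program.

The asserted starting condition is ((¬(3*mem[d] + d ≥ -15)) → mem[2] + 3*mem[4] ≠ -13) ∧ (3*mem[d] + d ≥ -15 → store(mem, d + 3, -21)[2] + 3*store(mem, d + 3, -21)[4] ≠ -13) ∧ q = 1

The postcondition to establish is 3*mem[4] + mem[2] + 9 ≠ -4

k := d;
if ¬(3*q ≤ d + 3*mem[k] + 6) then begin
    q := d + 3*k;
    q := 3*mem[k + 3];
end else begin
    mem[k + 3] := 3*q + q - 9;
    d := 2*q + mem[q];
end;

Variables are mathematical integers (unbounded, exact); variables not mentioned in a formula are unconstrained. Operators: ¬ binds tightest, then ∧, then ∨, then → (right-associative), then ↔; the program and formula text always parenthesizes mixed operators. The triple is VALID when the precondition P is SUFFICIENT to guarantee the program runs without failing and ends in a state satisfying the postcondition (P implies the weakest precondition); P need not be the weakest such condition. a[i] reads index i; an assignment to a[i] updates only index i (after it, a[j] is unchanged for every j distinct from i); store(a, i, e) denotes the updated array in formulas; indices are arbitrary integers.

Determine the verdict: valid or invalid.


Working backward. After the program, the postcondition 3*mem[4] + mem[2] + 9 ≠ -4 must hold; in canonical form it is mem[2] + 3*mem[4] ≠ -13.
Then branch requires mem[2] + 3*mem[4] ≠ -13; else branch requires store(mem, k + 3, 4*q - 9)[2] + 3*store(mem, k + 3, 4*q - 9)[4] ≠ -13.
Before the if: ((¬(3*q ≤ 3*mem[k] + d + 6)) → mem[2] + 3*mem[4] ≠ -13) ∧ (3*q ≤ 3*mem[k] + d + 6 → store(mem, k + 3, 4*q - 9)[2] + 3*store(mem, k + 3, 4*q - 9)[4] ≠ -13)
Before k := d: ((¬(3*q ≤ 3*mem[d] + d + 6)) → mem[2] + 3*mem[4] ≠ -13) ∧ (3*q ≤ 3*mem[d] + d + 6 → store(mem, d + 3, 4*q - 9)[2] + 3*store(mem, d + 3, 4*q - 9)[4] ≠ -13)
The weakest precondition is ((¬(3*q ≤ 3*mem[d] + d + 6)) → mem[2] + 3*mem[4] ≠ -13) ∧ (3*q ≤ 3*mem[d] + d + 6 → store(mem, d + 3, 4*q - 9)[2] + 3*store(mem, d + 3, 4*q - 9)[4] ≠ -13).
Check whether ((¬(3*mem[d] + d ≥ -15)) → mem[2] + 3*mem[4] ≠ -13) ∧ (3*mem[d] + d ≥ -15 → store(mem, d + 3, -21)[2] + 3*store(mem, d + 3, -21)[4] ≠ -13) ∧ q = 1 implies it.
Countermodel: at the initial state d = 1, mem = {[1] = 0, [2] = 2, [4] = 5, elsewhere 5}, q = 1, the precondition holds but the weakest precondition fails.
Answer: invalid


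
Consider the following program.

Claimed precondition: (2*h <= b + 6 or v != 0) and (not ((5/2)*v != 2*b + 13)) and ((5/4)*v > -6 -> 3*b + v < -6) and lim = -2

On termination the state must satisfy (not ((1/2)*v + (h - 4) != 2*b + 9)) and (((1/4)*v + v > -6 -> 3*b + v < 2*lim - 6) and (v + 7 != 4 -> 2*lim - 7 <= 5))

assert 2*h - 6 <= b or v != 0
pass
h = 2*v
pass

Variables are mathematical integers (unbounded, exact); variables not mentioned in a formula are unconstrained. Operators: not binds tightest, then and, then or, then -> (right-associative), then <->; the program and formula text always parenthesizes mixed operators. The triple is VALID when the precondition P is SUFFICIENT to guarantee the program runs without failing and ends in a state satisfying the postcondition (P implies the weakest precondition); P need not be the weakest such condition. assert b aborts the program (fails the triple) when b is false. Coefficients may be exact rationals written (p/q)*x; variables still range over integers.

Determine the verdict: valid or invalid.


Working backward. After the program, the postcondition (not ((1/2)*v + (h - 4) != 2*b + 9)) and (((1/4)*v + v > -6 -> 3*b + v < 2*lim - 6) and (v + 7 != 4 -> 2*lim - 7 <= 5)) must hold; in canonical form it is (not (h + (1/2)*v != 2*b + 13)) and ((5/4)*v > -6 -> 3*b + v < 2*lim - 6) and (v != -3 -> 2*lim <= 12).
Before skip: (not (h + (1/2)*v != 2*b + 13)) and ((5/4)*v > -6 -> 3*b + v < 2*lim - 6) and (v != -3 -> 2*lim <= 12)
Before h := 2*v: (not ((5/2)*v != 2*b + 13)) and ((5/4)*v > -6 -> 3*b + v < 2*lim - 6) and (v != -3 -> 2*lim <= 12)
Before skip: (not ((5/2)*v != 2*b + 13)) and ((5/4)*v > -6 -> 3*b + v < 2*lim - 6) and (v != -3 -> 2*lim <= 12)
Before assert 2*h - 6 <= b or v != 0: (2*h <= b + 6 or v != 0) and (not ((5/2)*v != 2*b + 13)) and ((5/4)*v > -6 -> 3*b + v < 2*lim - 6) and (v != -3 -> 2*lim <= 12)
The weakest precondition is (2*h <= b + 6 or v != 0) and (not ((5/2)*v != 2*b + 13)) and ((5/4)*v > -6 -> 3*b + v < 2*lim - 6) and (v != -3 -> 2*lim <= 12).
Check whether (2*h <= b + 6 or v != 0) and (not ((5/2)*v != 2*b + 13)) and ((5/4)*v > -6 -> 3*b + v < -6) and lim = -2 implies it.
Countermodel: at the initial state b = -4, h = 2, lim = -2, v = 2, the precondition holds but the weakest precondition fails.
Answer: invalid


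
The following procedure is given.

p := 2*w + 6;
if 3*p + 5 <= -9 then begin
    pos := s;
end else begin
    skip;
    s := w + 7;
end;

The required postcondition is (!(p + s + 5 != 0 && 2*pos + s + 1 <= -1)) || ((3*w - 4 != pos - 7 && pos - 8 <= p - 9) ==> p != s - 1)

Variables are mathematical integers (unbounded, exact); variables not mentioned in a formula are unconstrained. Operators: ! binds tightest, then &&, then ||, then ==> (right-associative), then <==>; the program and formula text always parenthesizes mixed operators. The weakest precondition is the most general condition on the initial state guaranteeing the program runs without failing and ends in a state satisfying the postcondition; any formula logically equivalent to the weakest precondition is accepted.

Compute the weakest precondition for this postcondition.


Working backward. After the program, the postcondition (!(p + s + 5 != 0 && 2*pos + s + 1 <= -1)) || ((3*w - 4 != pos - 7 && pos - 8 <= p - 9) ==> p != s - 1) must hold; in canonical form it is (!(p + s != -5 && 2*pos + s <= -2)) || ((3*w != pos - 3 && pos <= p - 1) ==> p != s - 1).
Then branch requires (!(p + s != -5 && 3*s <= -2)) || ((3*w != s - 3 && s <= p - 1) ==> p != s - 1); else branch requires (!(p + w != -12 && 2*pos + w <= -9)) || ((3*w != pos - 3 && pos <= p - 1) ==> p != w + 6).
Before the if: (3*p <= -14 ==> ((!(p + s != -5 && 3*s <= -2)) || ((3*w != s - 3 && s <= p - 1) ==> p != s - 1))) && ((!(3*p <= -14)) ==> ((!(p + w != -12 && 2*pos + w <= -9)) || ((3*w != pos - 3 && pos <= p - 1) ==> p != w + 6)))
Before p := 2*w + 6: (6*w <= -32 ==> ((!(s + 2*w != -11 && 3*s <= -2)) || ((3*w != s - 3 && s <= 2*w + 5) ==> 2*w != s - 7))) && ((!(6*w <= -32)) ==> ((!(3*w != -18 && 2*pos + w <= -9)) || ((3*w != pos - 3 && pos <= 2*w + 5) ==> w != 0)))
Answer: WP = (6*w <= -32 ==> ((!(s + 2*w != -11 && 3*s <= -2)) || ((3*w != s - 3 && s <= 2*w + 5) ==> 2*w != s - 7))) && ((!(6*w <= -32)) ==> ((!(3*w != -18 && 2*pos + w <= -9)) || ((3*w != pos - 3 && pos <= 2*w + 5) ==> w != 0)))


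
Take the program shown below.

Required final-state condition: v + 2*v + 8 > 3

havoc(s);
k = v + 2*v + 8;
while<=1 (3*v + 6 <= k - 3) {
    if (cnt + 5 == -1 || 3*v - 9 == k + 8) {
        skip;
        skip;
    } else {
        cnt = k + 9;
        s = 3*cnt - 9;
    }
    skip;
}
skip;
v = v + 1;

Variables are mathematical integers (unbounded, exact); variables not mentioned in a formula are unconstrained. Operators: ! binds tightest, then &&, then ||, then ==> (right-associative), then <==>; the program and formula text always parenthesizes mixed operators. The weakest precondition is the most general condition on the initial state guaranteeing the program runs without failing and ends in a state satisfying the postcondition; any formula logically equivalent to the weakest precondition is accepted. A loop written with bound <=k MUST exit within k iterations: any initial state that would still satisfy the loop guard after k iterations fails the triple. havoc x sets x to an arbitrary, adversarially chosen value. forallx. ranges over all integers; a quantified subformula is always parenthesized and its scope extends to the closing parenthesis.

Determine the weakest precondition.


Working backward. After the program, the postcondition v + 2*v + 8 > 3 must hold; in canonical form it is 3*v > -5.
Before v := v + 1: 3*v > -8
Before skip: 3*v > -8
Before the loop (bound <=1), unroll the exhaustion recursion (WP_0 = exit-now case; WP_j = one more guarded iteration, up to j = 1):
  WP_0: (!(3*v <= k - 9)) && 3*v > -8
  WP_1: (3*v <= k - 9 ==> (((cnt == -6 || 3*v == k + 17) ==> ((!(3*v <= k - 9)) && 3*v > -8)) && ((!(cnt == -6 || 3*v == k + 17)) ==> ((!(3*v <= k - 9)) && 3*v > -8)))) && ((!(3*v <= k - 9)) ==> 3*v > -8)
So before the loop: (3*v <= k - 9 ==> (((cnt == -6 || 3*v == k + 17) ==> ((!(3*v <= k - 9)) && 3*v > -8)) && ((!(cnt == -6 || 3*v == k + 17)) ==> ((!(3*v <= k - 9)) && 3*v > -8)))) && ((!(3*v <= k - 9)) ==> 3*v > -8)
Before k := v + 2*v + 8: 3*v > -8
Before havoc s: 3*v > -8
Answer: WP = 3*v > -8


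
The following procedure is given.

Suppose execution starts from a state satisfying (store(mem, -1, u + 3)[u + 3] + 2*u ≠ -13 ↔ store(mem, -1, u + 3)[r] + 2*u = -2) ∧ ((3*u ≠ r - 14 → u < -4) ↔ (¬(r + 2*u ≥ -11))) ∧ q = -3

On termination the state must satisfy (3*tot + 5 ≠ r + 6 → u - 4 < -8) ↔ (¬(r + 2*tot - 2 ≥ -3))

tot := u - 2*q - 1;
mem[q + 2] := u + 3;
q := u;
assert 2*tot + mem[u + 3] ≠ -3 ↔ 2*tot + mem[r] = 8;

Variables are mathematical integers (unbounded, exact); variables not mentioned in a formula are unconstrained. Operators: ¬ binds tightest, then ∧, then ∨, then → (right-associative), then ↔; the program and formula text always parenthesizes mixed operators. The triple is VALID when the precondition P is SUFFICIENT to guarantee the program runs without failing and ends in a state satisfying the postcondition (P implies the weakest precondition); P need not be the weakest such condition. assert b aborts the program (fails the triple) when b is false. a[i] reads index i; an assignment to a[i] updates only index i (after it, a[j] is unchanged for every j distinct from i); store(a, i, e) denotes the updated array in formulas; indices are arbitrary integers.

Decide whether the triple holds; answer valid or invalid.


Working backward. After the program, the postcondition (3*tot + 5 ≠ r + 6 → u - 4 < -8) ↔ (¬(r + 2*tot - 2 ≥ -3)) must hold; in canonical form it is (3*tot ≠ r + 1 → u < -4) ↔ (¬(r + 2*tot ≥ -1)).
Before assert 2*tot + mem[u + 3] ≠ -3 ↔ 2*tot + mem[r] = 8: (mem[u + 3] + 2*tot ≠ -3 ↔ mem[r] + 2*tot = 8) ∧ ((3*tot ≠ r + 1 → u < -4) ↔ (¬(r + 2*tot ≥ -1)))
Before q := u: (mem[u + 3] + 2*tot ≠ -3 ↔ mem[r] + 2*tot = 8) ∧ ((3*tot ≠ r + 1 → u < -4) ↔ (¬(r + 2*tot ≥ -1)))
Before mem[q + 2] := u + 3: (store(mem, q + 2, u + 3)[u + 3] + 2*tot ≠ -3 ↔ store(mem, q + 2, u + 3)[r] + 2*tot = 8) ∧ ((3*tot ≠ r + 1 → u < -4) ↔ (¬(r + 2*tot ≥ -1)))
Before tot := u - 2*q - 1: (store(mem, q + 2, u + 3)[u + 3] + 2*u ≠ 4*q - 1 ↔ store(mem, q + 2, u + 3)[r] + 2*u = 4*q + 10) ∧ ((3*u ≠ 6*q + r + 4 → u < -4) ↔ (¬(r + 2*u ≥ 4*q + 1)))
The weakest precondition is (store(mem, q + 2, u + 3)[u + 3] + 2*u ≠ 4*q - 1 ↔ store(mem, q + 2, u + 3)[r] + 2*u = 4*q + 10) ∧ ((3*u ≠ 6*q + r + 4 → u < -4) ↔ (¬(r + 2*u ≥ 4*q + 1))).
Check whether (store(mem, -1, u + 3)[u + 3] + 2*u ≠ -13 ↔ store(mem, -1, u + 3)[r] + 2*u = -2) ∧ ((3*u ≠ r - 14 → u < -4) ↔ (¬(r + 2*u ≥ -11))) ∧ q = -3 implies it.
Every state satisfying the precondition satisfies the weakest precondition: the implication holds.
Answer: valid


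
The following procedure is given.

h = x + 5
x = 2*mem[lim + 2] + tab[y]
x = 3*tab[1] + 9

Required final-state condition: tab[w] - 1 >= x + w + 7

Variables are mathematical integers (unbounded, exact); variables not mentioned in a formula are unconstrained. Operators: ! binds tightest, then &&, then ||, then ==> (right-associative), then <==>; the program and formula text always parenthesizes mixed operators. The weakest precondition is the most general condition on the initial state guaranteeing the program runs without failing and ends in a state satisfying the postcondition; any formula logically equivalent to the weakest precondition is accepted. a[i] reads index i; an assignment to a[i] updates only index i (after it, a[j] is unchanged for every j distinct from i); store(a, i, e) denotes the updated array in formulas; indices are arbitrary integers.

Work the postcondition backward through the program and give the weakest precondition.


Working backward. After the program, the postcondition tab[w] - 1 >= x + w + 7 must hold; in canonical form it is tab[w] >= w + x + 8.
Before x := 3*tab[1] + 9: tab[w] >= 3*tab[1] + w + 17
Before x := 2*mem[lim + 2] + tab[y]: tab[w] >= 3*tab[1] + w + 17
Before h := x + 5: tab[w] >= 3*tab[1] + w + 17
Answer: WP = tab[w] >= 3*tab[1] + w + 17


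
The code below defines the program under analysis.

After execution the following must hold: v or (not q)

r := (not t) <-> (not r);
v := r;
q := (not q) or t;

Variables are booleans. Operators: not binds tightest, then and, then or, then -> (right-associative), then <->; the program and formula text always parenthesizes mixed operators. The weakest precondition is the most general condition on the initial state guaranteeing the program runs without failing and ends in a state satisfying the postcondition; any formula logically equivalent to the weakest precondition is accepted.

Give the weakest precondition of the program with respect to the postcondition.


Working backward. After the program, v or (not q) must hold.
Before q := (not q) or t: v or (not ((not q) or t))
Before v := r: r or (not ((not q) or t))
Before r := (not t) <-> (not r): ((not t) <-> (not r)) or (not ((not q) or t))
Answer: WP = ((not t) <-> (not r)) or (not ((not q) or t))


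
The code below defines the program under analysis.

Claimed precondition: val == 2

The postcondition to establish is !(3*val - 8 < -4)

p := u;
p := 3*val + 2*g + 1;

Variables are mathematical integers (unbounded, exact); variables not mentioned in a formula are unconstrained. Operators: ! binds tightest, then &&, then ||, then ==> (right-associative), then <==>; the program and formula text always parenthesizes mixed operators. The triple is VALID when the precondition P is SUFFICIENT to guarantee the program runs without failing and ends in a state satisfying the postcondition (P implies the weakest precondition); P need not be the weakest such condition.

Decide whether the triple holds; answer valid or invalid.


Working backward. After the program, the postcondition !(3*val - 8 < -4) must hold; in canonical form it is !(3*val < 4).
Before p := 3*val + 2*g + 1: !(3*val < 4)
Before p := u: !(3*val < 4)
The weakest precondition is !(3*val < 4).
Check whether val == 2 implies it.
Every state satisfying the precondition satisfies the weakest precondition: the implication holds.
Answer: valid


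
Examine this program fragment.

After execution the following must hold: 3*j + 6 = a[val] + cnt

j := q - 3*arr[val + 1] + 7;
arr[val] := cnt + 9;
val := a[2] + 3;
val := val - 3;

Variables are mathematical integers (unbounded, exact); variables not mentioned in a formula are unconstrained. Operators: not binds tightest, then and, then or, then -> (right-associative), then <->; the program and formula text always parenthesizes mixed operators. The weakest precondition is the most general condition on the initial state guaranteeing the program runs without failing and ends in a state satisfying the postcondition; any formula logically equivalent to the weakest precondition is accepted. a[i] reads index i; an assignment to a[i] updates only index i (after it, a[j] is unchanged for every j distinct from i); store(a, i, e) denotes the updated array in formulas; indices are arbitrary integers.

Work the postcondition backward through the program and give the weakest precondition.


Working backward. After the program, the postcondition 3*j + 6 = a[val] + cnt must hold; in canonical form it is 3*j = a[val] + cnt - 6.
Before val := val - 3: 3*j = a[val - 3] + cnt - 6
Before val := a[2] + 3: 3*j = a[a[2]] + cnt - 6
Before arr[val] := cnt + 9: 3*j = a[a[2]] + cnt - 6
Before j := q - 3*arr[val + 1] + 7: 3*q = a[a[2]] + 9*arr[val + 1] + cnt - 27
Answer: WP = 3*q = a[a[2]] + 9*arr[val + 1] + cnt - 27


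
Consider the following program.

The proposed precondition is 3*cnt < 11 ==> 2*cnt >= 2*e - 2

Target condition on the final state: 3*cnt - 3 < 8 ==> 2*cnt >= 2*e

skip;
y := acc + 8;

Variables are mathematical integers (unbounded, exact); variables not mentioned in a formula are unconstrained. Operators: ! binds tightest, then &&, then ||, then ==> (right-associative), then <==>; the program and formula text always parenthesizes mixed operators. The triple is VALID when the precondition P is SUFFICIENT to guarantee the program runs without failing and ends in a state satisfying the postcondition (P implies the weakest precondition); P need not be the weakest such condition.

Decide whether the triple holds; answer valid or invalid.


Working backward. After the program, the postcondition 3*cnt - 3 < 8 ==> 2*cnt >= 2*e must hold; in canonical form it is 3*cnt < 11 ==> 2*cnt >= 2*e.
Before y := acc + 8: 3*cnt < 11 ==> 2*cnt >= 2*e
Before skip: 3*cnt < 11 ==> 2*cnt >= 2*e
The weakest precondition is 3*cnt < 11 ==> 2*cnt >= 2*e.
Check whether 3*cnt < 11 ==> 2*cnt >= 2*e - 2 implies it.
Countermodel: at the initial state cnt = 0, e = 1, the precondition holds but the weakest precondition fails.
Answer: invalid


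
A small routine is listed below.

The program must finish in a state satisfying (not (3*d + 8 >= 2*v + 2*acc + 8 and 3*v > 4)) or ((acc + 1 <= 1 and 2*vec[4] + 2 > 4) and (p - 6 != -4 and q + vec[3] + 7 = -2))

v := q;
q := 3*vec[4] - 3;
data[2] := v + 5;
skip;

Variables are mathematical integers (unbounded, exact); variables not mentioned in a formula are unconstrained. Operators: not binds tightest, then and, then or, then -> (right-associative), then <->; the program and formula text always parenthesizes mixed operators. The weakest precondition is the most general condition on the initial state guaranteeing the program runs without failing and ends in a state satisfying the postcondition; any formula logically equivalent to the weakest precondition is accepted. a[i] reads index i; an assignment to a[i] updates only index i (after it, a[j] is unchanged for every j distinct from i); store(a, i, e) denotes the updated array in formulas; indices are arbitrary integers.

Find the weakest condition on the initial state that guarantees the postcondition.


Working backward. After the program, the postcondition (not (3*d + 8 >= 2*v + 2*acc + 8 and 3*v > 4)) or ((acc + 1 <= 1 and 2*vec[4] + 2 > 4) and (p - 6 != -4 and q + vec[3] + 7 = -2)) must hold; in canonical form it is (not (3*d >= 2*acc + 2*v and 3*v > 4)) or (acc <= 0 and 2*vec[4] > 2 and p != 2 and vec[3] + q = -9).
Before skip: (not (3*d >= 2*acc + 2*v and 3*v > 4)) or (acc <= 0 and 2*vec[4] > 2 and p != 2 and vec[3] + q = -9)
Before data[2] := v + 5: (not (3*d >= 2*acc + 2*v and 3*v > 4)) or (acc <= 0 and 2*vec[4] > 2 and p != 2 and vec[3] + q = -9)
Before q := 3*vec[4] - 3: (not (3*d >= 2*acc + 2*v and 3*v > 4)) or (acc <= 0 and 2*vec[4] > 2 and p != 2 and vec[3] + 3*vec[4] = -6)
Before v := q: (not (3*d >= 2*acc + 2*q and 3*q > 4)) or (acc <= 0 and 2*vec[4] > 2 and p != 2 and vec[3] + 3*vec[4] = -6)
Answer: WP = (not (3*d >= 2*acc + 2*q and 3*q > 4)) or (acc <= 0 and 2*vec[4] > 2 and p != 2 and vec[3] + 3*vec[4] = -6)


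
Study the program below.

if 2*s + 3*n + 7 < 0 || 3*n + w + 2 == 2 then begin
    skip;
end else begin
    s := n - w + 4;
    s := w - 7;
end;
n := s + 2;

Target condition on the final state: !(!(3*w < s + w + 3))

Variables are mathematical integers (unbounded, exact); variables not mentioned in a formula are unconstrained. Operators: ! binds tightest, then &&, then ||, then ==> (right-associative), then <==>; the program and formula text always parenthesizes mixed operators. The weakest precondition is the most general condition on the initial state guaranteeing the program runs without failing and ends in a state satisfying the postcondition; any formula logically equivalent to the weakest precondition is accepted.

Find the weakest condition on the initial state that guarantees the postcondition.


Working backward. After the program, the postcondition !(!(3*w < s + w + 3)) must hold; in canonical form it is 2*w < s + 3.
Before n := s + 2: 2*w < s + 3
Then branch requires 2*w < s + 3; else branch requires w < -4.
Before the if: ((3*n + 2*s < -7 || 3*n + w == 0) ==> 2*w < s + 3) && ((!(3*n + 2*s < -7 || 3*n + w == 0)) ==> w < -4)
Answer: WP = ((3*n + 2*s < -7 || 3*n + w == 0) ==> 2*w < s + 3) && ((!(3*n + 2*s < -7 || 3*n + w == 0)) ==> w < -4)


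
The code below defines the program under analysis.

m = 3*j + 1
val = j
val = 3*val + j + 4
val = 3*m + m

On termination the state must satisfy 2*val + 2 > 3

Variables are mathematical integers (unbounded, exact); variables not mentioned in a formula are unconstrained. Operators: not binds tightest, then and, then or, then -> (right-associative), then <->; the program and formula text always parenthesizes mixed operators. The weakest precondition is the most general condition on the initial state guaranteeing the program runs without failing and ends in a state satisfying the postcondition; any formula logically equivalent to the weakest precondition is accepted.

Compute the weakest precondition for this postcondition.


Working backward. After the program, the postcondition 2*val + 2 > 3 must hold; in canonical form it is 2*val > 1.
Before val := 3*m + m: 8*m > 1
Before val := 3*val + j + 4: 8*m > 1
Before val := j: 8*m > 1
Before m := 3*j + 1: 24*j > -7
Answer: WP = 24*j > -7


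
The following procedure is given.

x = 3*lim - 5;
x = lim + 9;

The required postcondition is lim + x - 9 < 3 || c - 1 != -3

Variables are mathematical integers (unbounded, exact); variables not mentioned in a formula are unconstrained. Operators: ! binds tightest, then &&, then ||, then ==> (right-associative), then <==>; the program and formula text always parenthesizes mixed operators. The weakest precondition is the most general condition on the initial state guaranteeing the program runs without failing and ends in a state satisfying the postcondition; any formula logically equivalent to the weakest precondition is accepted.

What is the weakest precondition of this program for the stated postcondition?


Working backward. After the program, the postcondition lim + x - 9 < 3 || c - 1 != -3 must hold; in canonical form it is lim + x < 12 || c != -2.
Before x := lim + 9: 2*lim < 3 || c != -2
Before x := 3*lim - 5: 2*lim < 3 || c != -2
Answer: WP = 2*lim < 3 || c != -2


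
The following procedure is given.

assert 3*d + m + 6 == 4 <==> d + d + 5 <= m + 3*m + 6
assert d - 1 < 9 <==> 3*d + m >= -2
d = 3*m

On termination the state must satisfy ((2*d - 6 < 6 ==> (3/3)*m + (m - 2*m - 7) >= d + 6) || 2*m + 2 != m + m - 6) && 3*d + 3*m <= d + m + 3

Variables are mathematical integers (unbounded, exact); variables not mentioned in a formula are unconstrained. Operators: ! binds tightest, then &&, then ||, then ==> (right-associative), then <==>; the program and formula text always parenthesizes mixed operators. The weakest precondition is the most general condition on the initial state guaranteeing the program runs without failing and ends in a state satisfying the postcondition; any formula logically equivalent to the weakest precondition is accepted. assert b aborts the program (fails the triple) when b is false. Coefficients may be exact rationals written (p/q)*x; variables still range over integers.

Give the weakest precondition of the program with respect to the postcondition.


Working backward. After the program, the postcondition ((2*d - 6 < 6 ==> (3/3)*m + (m - 2*m - 7) >= d + 6) || 2*m + 2 != m + m - 6) && 3*d + 3*m <= d + m + 3 must hold; in canonical form it is 2*d + 2*m <= 3.
Before d := 3*m: 8*m <= 3
Before assert d - 1 < 9 <==> 3*d + m >= -2: (d < 10 <==> 3*d + m >= -2) && 8*m <= 3
Before assert 3*d + m + 6 == 4 <==> d + d + 5 <= m + 3*m + 6: (3*d + m == -2 <==> 2*d <= 4*m + 1) && (d < 10 <==> 3*d + m >= -2) && 8*m <= 3
Answer: WP = (3*d + m == -2 <==> 2*d <= 4*m + 1) && (d < 10 <==> 3*d + m >= -2) && 8*m <= 3


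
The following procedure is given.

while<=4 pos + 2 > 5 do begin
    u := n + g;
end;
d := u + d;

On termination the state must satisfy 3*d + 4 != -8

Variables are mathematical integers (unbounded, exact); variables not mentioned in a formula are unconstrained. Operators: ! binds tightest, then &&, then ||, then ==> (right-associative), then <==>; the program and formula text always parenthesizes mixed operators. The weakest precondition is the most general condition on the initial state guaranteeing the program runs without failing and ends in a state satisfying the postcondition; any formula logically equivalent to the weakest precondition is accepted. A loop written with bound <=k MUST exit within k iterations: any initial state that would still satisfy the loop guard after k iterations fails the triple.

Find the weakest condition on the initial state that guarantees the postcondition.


Working backward. After the program, the postcondition 3*d + 4 != -8 must hold; in canonical form it is 3*d != -12.
Before d := u + d: 3*d + 3*u != -12
Before the loop (bound <=4), unroll the exhaustion recursion (WP_0 = exit-now case; WP_j = one more guarded iteration, up to j = 4):
  WP_0: (!(pos > 3)) && 3*d + 3*u != -12
  WP_1: (pos > 3 ==> ((!(pos > 3)) && 3*d + 3*g + 3*n != -12)) && ((!(pos > 3)) ==> 3*d + 3*u != -12)
  WP_2: (pos > 3 ==> ((pos > 3 ==> ((!(pos > 3)) && 3*d + 3*g + 3*n != -12)) && ((!(pos > 3)) ==> 3*d + 3*g + 3*n != -12))) && ((!(pos > 3)) ==> 3*d + 3*u != -12)
  WP_3: (pos > 3 ==> ((pos > 3 ==> ((pos > 3 ==> ((!(pos > 3)) && 3*d + 3*g + 3*n != -12)) && ((!(pos > 3)) ==> 3*d + 3*g + 3*n != -12))) && ((!(pos > 3)) ==> 3*d + 3*g + 3*n != -12))) && ((!(pos > 3)) ==> 3*d + 3*u != -12)
  WP_4: (pos > 3 ==> ((pos > 3 ==> ((pos > 3 ==> ((pos > 3 ==> ((!(pos > 3)) && 3*d + 3*g + 3*n != -12)) && ((!(pos > 3)) ==> 3*d + 3*g + 3*n != -12))) && ((!(pos > 3)) ==> 3*d + 3*g + 3*n != -12))) && ((!(pos > 3)) ==> 3*d + 3*g + 3*n != -12))) && ((!(pos > 3)) ==> 3*d + 3*u != -12)
So before the loop: (pos > 3 ==> ((pos > 3 ==> ((pos > 3 ==> ((pos > 3 ==> ((!(pos > 3)) && 3*d + 3*g + 3*n != -12)) && ((!(pos > 3)) ==> 3*d + 3*g + 3*n != -12))) && ((!(pos > 3)) ==> 3*d + 3*g + 3*n != -12))) && ((!(pos > 3)) ==> 3*d + 3*g + 3*n != -12))) && ((!(pos > 3)) ==> 3*d + 3*u != -12)
Answer: WP = (pos > 3 ==> ((pos > 3 ==> ((pos > 3 ==> ((pos > 3 ==> ((!(pos > 3)) && 3*d + 3*g + 3*n != -12)) && ((!(pos > 3)) ==> 3*d + 3*g + 3*n != -12))) && ((!(pos > 3)) ==> 3*d + 3*g + 3*n != -12))) && ((!(pos > 3)) ==> 3*d + 3*g + 3*n != -12))) && ((!(pos > 3)) ==> 3*d + 3*u != -12)


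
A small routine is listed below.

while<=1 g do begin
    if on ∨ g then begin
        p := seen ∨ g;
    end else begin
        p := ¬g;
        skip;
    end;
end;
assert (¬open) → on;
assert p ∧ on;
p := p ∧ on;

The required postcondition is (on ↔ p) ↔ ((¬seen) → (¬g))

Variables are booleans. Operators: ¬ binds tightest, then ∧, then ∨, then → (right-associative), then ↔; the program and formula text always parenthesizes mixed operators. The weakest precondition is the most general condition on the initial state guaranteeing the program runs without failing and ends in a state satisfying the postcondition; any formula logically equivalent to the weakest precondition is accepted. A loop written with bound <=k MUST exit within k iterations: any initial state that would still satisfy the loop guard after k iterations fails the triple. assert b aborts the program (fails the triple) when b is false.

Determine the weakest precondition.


Working backward. After the program, (on ↔ p) ↔ ((¬seen) → (¬g)) must hold.
Before p := p ∧ on: (on ↔ (p ∧ on)) ↔ ((¬seen) → (¬g))
Before assert p ∧ on: p ∧ on ∧ ((on ↔ (p ∧ on)) ↔ ((¬seen) → (¬g)))
Before assert (¬open) → on: ((¬open) → on) ∧ p ∧ on ∧ ((on ↔ (p ∧ on)) ↔ ((¬seen) → (¬g)))
Before the loop (bound <=1), unroll the exhaustion recursion (WP_0 = exit-now case; WP_j = one more guarded iteration, up to j = 1):
  WP_0: (¬g) ∧ ((¬open) → on) ∧ p ∧ on ∧ ((on ↔ (p ∧ on)) ↔ ((¬seen) → (¬g)))
  WP_1: (g → (((on ∨ g) → ((¬g) ∧ ((¬open) → on) ∧ (seen ∨ g) ∧ on ∧ ((on ↔ ((seen ∨ g) ∧ on)) ↔ ((¬seen) → (¬g))))) ∧ ((¬(on ∨ g)) → ((¬g) ∧ ((¬open) → on) ∧ on ∧ ((on ↔ ((¬g) ∧ on)) ↔ ((¬seen) → (¬g))))))) ∧ ((¬g) → (((¬open) → on) ∧ p ∧ on ∧ ((on ↔ (p ∧ on)) ↔ ((¬seen) → (¬g)))))
So before the loop: (g → (((on ∨ g) → ((¬g) ∧ ((¬open) → on) ∧ (seen ∨ g) ∧ on ∧ ((on ↔ ((seen ∨ g) ∧ on)) ↔ ((¬seen) → (¬g))))) ∧ ((¬(on ∨ g)) → ((¬g) ∧ ((¬open) → on) ∧ on ∧ ((on ↔ ((¬g) ∧ on)) ↔ ((¬seen) → (¬g))))))) ∧ ((¬g) → (((¬open) → on) ∧ p ∧ on ∧ ((on ↔ (p ∧ on)) ↔ ((¬seen) → (¬g)))))
Answer: WP = (g → (((on ∨ g) → ((¬g) ∧ ((¬open) → on) ∧ (seen ∨ g) ∧ on ∧ ((on ↔ ((seen ∨ g) ∧ on)) ↔ ((¬seen) → (¬g))))) ∧ ((¬(on ∨ g)) → ((¬g) ∧ ((¬open) → on) ∧ on ∧ ((on ↔ ((¬g) ∧ on)) ↔ ((¬seen) → (¬g))))))) ∧ ((¬g) → (((¬open) → on) ∧ p ∧ on ∧ ((on ↔ (p ∧ on)) ↔ ((¬seen) → (¬g)))))


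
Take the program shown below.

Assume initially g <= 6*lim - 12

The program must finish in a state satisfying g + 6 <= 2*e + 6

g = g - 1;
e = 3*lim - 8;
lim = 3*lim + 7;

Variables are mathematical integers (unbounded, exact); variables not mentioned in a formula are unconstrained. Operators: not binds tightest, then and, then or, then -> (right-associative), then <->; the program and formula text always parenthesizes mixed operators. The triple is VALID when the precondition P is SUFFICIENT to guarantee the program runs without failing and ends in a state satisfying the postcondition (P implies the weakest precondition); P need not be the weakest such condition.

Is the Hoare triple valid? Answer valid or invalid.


Working backward. After the program, the postcondition g + 6 <= 2*e + 6 must hold; in canonical form it is g <= 2*e.
Before lim := 3*lim + 7: g <= 2*e
Before e := 3*lim - 8: g <= 6*lim - 16
Before g := g - 1: g <= 6*lim - 15
The weakest precondition is g <= 6*lim - 15.
Check whether g <= 6*lim - 12 implies it.
Countermodel: at the initial state g = -12, lim = 0, the precondition holds but the weakest precondition fails.
Answer: invalid


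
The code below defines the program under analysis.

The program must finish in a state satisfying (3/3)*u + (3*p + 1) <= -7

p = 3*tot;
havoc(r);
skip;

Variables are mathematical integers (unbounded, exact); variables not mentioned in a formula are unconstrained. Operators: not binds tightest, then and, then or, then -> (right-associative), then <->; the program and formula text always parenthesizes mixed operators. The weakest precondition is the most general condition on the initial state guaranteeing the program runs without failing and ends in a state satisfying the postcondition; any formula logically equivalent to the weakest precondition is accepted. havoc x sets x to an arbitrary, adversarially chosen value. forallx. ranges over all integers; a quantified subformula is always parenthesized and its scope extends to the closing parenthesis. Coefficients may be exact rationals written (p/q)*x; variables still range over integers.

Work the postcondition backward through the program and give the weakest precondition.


Working backward. After the program, the postcondition (3/3)*u + (3*p + 1) <= -7 must hold; in canonical form it is 3*p + u <= -8.
Before skip: 3*p + u <= -8
Before havoc r: 3*p + u <= -8
Before p := 3*tot: 9*tot + u <= -8
Answer: WP = 9*tot + u <= -8


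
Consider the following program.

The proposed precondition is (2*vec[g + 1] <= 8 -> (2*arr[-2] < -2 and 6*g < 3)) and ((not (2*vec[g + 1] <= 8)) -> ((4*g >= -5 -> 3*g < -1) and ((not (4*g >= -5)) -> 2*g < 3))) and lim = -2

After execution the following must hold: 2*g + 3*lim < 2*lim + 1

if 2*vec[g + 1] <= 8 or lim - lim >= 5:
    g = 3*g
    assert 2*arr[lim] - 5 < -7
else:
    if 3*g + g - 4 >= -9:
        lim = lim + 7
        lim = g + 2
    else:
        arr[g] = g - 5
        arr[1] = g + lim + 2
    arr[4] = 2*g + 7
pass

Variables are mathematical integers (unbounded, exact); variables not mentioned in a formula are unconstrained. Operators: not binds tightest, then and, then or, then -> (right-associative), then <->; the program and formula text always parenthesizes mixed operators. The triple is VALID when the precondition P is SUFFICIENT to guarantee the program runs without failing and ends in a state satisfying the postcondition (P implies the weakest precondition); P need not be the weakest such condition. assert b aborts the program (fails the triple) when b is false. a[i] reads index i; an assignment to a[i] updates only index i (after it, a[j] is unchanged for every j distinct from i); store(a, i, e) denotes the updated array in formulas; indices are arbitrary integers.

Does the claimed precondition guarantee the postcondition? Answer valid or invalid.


Working backward. After the program, the postcondition 2*g + 3*lim < 2*lim + 1 must hold; in canonical form it is 2*g + lim < 1.
Before skip: 2*g + lim < 1
Then branch requires 2*arr[lim] < -2 and 6*g + lim < 1; else branch requires (4*g >= -5 -> 3*g < -1) and ((not (4*g >= -5)) -> 2*g + lim < 1).
Before the if: (2*vec[g + 1] <= 8 -> (2*arr[lim] < -2 and 6*g + lim < 1)) and ((not (2*vec[g + 1] <= 8)) -> ((4*g >= -5 -> 3*g < -1) and ((not (4*g >= -5)) -> 2*g + lim < 1)))
The weakest precondition is (2*vec[g + 1] <= 8 -> (2*arr[lim] < -2 and 6*g + lim < 1)) and ((not (2*vec[g + 1] <= 8)) -> ((4*g >= -5 -> 3*g < -1) and ((not (4*g >= -5)) -> 2*g + lim < 1))).
Check whether (2*vec[g + 1] <= 8 -> (2*arr[-2] < -2 and 6*g < 3)) and ((not (2*vec[g + 1] <= 8)) -> ((4*g >= -5 -> 3*g < -1) and ((not (4*g >= -5)) -> 2*g < 3))) and lim = -2 implies it.
Every state satisfying the precondition satisfies the weakest precondition: the implication holds.
Answer: valid


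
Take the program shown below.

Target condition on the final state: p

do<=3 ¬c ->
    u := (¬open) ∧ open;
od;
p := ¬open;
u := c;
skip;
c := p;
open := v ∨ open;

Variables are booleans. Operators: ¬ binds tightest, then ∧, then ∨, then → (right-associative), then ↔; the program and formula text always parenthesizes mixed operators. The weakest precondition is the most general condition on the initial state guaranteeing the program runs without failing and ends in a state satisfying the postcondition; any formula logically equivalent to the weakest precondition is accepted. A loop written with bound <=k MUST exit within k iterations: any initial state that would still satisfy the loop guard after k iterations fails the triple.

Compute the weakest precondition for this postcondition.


Working backward. After the program, p must hold.
Before open := v ∨ open: p
Before c := p: p
Before skip: p
Before u := c: p
Before p := ¬open: ¬open
Before the loop (bound <=3), unroll the exhaustion recursion (WP_0 = exit-now case; WP_j = one more guarded iteration, up to j = 3):
  WP_0: c ∧ (¬open)
  WP_1: ((¬c) → (c ∧ (¬open))) ∧ (c → (¬open))
  WP_2: ((¬c) → (((¬c) → (c ∧ (¬open))) ∧ (c → (¬open)))) ∧ (c → (¬open))
  WP_3: ((¬c) → (((¬c) → (((¬c) → (c ∧ (¬open))) ∧ (c → (¬open)))) ∧ (c → (¬open)))) ∧ (c → (¬open))
So before the loop: ((¬c) → (((¬c) → (((¬c) → (c ∧ (¬open))) ∧ (c → (¬open)))) ∧ (c → (¬open)))) ∧ (c → (¬open))
Answer: WP = ((¬c) → (((¬c) → (((¬c) → (c ∧ (¬open))) ∧ (c → (¬open)))) ∧ (c → (¬open)))) ∧ (c → (¬open))


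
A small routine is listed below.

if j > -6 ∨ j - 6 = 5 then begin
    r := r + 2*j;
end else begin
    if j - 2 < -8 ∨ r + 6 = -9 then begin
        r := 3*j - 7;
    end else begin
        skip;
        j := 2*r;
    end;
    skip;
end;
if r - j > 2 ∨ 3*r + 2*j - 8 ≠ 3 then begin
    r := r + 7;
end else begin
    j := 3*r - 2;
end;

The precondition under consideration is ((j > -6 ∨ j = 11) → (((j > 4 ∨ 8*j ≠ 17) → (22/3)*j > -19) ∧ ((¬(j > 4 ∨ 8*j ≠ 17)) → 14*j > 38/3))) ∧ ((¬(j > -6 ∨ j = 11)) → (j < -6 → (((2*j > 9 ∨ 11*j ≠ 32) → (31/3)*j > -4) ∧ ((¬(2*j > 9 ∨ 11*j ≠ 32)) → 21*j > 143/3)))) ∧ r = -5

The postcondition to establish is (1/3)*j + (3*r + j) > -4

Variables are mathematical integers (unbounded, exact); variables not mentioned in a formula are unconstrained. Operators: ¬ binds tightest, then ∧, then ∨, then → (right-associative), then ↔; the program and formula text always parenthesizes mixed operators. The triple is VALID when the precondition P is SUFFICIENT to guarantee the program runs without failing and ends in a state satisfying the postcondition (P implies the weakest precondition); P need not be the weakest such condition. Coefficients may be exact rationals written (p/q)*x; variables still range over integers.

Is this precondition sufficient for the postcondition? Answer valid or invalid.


Working backward. After the program, the postcondition (1/3)*j + (3*r + j) > -4 must hold; in canonical form it is (4/3)*j + 3*r > -4.
Then branch requires (4/3)*j + 3*r > -25; else branch requires 7*r > -4/3.
Before the if: ((r > j + 2 ∨ 2*j + 3*r ≠ 11) → (4/3)*j + 3*r > -25) ∧ ((¬(r > j + 2 ∨ 2*j + 3*r ≠ 11)) → 7*r > -4/3)
Then branch requires ((j + r > 2 ∨ 8*j + 3*r ≠ 11) → (22/3)*j + 3*r > -25) ∧ ((¬(j + r > 2 ∨ 8*j + 3*r ≠ 11)) → 14*j + 7*r > -4/3); else branch requires ((j < -6 ∨ r = -15) → (((2*j > 9 ∨ 11*j ≠ 32) → (31/3)*j > -4) ∧ ((¬(2*j > 9 ∨ 11*j ≠ 32)) → 21*j > 143/3))) ∧ ((¬(j < -6 ∨ r = -15)) → (((r < -2 ∨ 7*r ≠ 11) → (17/3)*r > -25) ∧ ((¬(r < -2 ∨ 7*r ≠ 11)) → 7*r > -4/3))).
Before the if: ((j > -6 ∨ j = 11) → (((j + r > 2 ∨ 8*j + 3*r ≠ 11) → (22/3)*j + 3*r > -25) ∧ ((¬(j + r > 2 ∨ 8*j + 3*r ≠ 11)) → 14*j + 7*r > -4/3))) ∧ ((¬(j > -6 ∨ j = 11)) → (((j < -6 ∨ r = -15) → (((2*j > 9 ∨ 11*j ≠ 32) → (31/3)*j > -4) ∧ ((¬(2*j > 9 ∨ 11*j ≠ 32)) → 21*j > 143/3))) ∧ ((¬(j < -6 ∨ r = -15)) → (((r < -2 ∨ 7*r ≠ 11) → (17/3)*r > -25) ∧ ((¬(r < -2 ∨ 7*r ≠ 11)) → 7*r > -4/3)))))
The weakest precondition is ((j > -6 ∨ j = 11) → (((j + r > 2 ∨ 8*j + 3*r ≠ 11) → (22/3)*j + 3*r > -25) ∧ ((¬(j + r > 2 ∨ 8*j + 3*r ≠ 11)) → 14*j + 7*r > -4/3))) ∧ ((¬(j > -6 ∨ j = 11)) → (((j < -6 ∨ r = -15) → (((2*j > 9 ∨ 11*j ≠ 32) → (31/3)*j > -4) ∧ ((¬(2*j > 9 ∨ 11*j ≠ 32)) → 21*j > 143/3))) ∧ ((¬(j < -6 ∨ r = -15)) → (((r < -2 ∨ 7*r ≠ 11) → (17/3)*r > -25) ∧ ((¬(r < -2 ∨ 7*r ≠ 11)) → 7*r > -4/3))))).
Check whether ((j > -6 ∨ j = 11) → (((j > 4 ∨ 8*j ≠ 17) → (22/3)*j > -19) ∧ ((¬(j > 4 ∨ 8*j ≠ 17)) → 14*j > 38/3))) ∧ ((¬(j > -6 ∨ j = 11)) → (j < -6 → (((2*j > 9 ∨ 11*j ≠ 32) → (31/3)*j > -4) ∧ ((¬(2*j > 9 ∨ 11*j ≠ 32)) → 21*j > 143/3)))) ∧ r = -5 implies it.
Countermodel: at the initial state j = -6, r = -5, the precondition holds but the weakest precondition fails.
Answer: invalid
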